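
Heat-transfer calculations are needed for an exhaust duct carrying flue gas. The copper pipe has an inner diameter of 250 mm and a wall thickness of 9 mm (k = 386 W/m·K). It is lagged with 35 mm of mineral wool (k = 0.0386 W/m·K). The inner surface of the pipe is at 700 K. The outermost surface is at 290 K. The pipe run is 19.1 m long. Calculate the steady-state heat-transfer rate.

Radial resistances (cylindrical: R_cond = ln(r_o/r_i)/(2πkL), R_conv = 1/(h·2πrL)):
R_copper pipe wall = ln(134/125)/(2π×386×19.1) = 1.501×10^-6 K/W
R_mineral wool = ln(169/134)/(2π×0.0386×19.1) = 0.0501 K/W
R_total = 0.0501 K/W
Q = ΔT/R_total = 410/0.0501

Q ≈ 8180 W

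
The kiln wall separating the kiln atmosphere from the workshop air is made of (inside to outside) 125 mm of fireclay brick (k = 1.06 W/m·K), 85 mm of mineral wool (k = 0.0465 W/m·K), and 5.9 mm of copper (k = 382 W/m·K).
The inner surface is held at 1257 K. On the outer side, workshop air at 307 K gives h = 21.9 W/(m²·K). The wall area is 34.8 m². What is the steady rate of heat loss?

Q ≈ 16600 W

Model the wall as resistances in series:
R_fireclay brick = L/(kA) = 0.125/(1.06×34.8) = 0.003389 K/W
R_mineral wool = L/(kA) = 0.085/(0.0465×34.8) = 0.05253 K/W
R_copper = L/(kA) = 0.0059/(382×34.8) = 4.438×10^-7 K/W
R_outer film = 1/(h_o·A) = 1/(21.9×34.8) = 0.001312 K/W
R_total = 0.05723 K/W
Q = ΔT / R_total = 950 / 0.05723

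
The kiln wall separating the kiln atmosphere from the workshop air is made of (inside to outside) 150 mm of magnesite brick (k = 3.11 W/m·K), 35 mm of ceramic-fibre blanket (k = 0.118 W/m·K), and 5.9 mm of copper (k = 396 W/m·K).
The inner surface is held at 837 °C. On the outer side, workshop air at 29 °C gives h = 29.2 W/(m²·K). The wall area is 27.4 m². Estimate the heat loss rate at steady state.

Treating each layer as a thermal resistance in series:
R_magnesite brick = L/(kA) = 0.15/(3.11×27.4) = 0.00176 K/W
R_ceramic-fibre blanket = L/(kA) = 0.035/(0.118×27.4) = 0.01083 K/W
R_copper = L/(kA) = 0.0059/(396×27.4) = 5.438×10^-7 K/W
R_outer film = 1/(h_o·A) = 1/(29.2×27.4) = 0.00125 K/W
R_total = 0.01384 K/W
Q = ΔT / R_total = 808 / 0.01384

Q ≈ 58400 W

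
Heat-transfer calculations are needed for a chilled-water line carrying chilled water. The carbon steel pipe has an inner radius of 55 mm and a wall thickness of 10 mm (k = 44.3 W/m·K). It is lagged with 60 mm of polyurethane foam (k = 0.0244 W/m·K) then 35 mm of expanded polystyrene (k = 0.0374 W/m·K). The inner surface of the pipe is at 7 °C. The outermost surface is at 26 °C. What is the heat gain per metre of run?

q′ ≈ 3.57 W/m

For a radial system each layer contributes R = ln(r_out/r_in)/(2πkL); films add R = 1/(hA).
R_carbon steel pipe wall = ln(65/55)/(2π×44.3×1) = 6.002×10^-4 K/W
R_polyurethane foam = ln(125/65)/(2π×0.0244×1) = 4.265 K/W
R_expanded polystyrene = ln(160/125)/(2π×0.0374×1) = 1.051 K/W
R_total = 5.317 K/W
Q = ΔT/R_total = 19/5.317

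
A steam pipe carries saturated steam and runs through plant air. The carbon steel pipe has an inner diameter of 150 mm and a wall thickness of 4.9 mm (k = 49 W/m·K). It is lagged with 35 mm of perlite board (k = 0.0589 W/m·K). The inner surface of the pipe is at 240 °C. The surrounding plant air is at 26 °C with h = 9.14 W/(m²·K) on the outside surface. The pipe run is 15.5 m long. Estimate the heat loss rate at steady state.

Cylindrical conduction, so R = ln(r₂/r₁)/(2πkL) per layer, in series:
R_carbon steel pipe wall = ln(79.9/75)/(2π×49×15.5) = 1.326×10^-5 K/W
R_perlite board = ln(114.9/79.9)/(2π×0.0589×15.5) = 0.06333 K/W
R_outer film = 1/(h_o·2πr_oL) = 1/(9.14×2π×0.1149×15.5) = 0.009777 K/W
R_total = 0.07312 K/W
Q = ΔT/R_total = 214/0.07312

Q ≈ 2930 W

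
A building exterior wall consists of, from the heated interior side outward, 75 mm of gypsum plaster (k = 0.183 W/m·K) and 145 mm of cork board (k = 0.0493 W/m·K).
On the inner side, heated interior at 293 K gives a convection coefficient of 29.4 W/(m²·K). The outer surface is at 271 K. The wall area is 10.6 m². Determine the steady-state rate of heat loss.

Model the wall as resistances in series:
R_inner film = 1/(h_i·A) = 1/(29.4×10.6) = 0.003209 K/W
R_gypsum plaster = L/(kA) = 0.075/(0.183×10.6) = 0.03866 K/W
R_cork board = L/(kA) = 0.145/(0.0493×10.6) = 0.2775 K/W
R_total = 0.3193 K/W
Q = ΔT / R_total = 22 / 0.3193

Q ≈ 68.9 W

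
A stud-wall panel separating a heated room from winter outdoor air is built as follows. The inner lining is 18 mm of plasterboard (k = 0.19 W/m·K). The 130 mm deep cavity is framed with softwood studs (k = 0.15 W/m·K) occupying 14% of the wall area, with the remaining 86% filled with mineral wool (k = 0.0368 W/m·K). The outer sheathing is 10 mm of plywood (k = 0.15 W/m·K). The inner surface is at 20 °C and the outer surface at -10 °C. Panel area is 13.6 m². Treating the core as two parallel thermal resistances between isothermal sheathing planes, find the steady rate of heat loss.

Q ≈ 155 W

Sheathing layers in series; stud and cavity paths in parallel between them.
R_inner = 0.018/(0.19×13.6) = 0.006966 K/W
R_stud  = 0.13/(0.15×0.14×13.6) = 0.4552 K/W
R_cav   = 0.13/(0.0368×0.86×13.6) = 0.302 K/W
1/R_core = 1/R_stud + 1/R_cav → R_core = 0.1816 K/W
R_outer = 0.01/(0.15×13.6) = 0.004902 K/W
R_total = 0.1934 K/W
Q = ΔT/R_total = 30/0.1934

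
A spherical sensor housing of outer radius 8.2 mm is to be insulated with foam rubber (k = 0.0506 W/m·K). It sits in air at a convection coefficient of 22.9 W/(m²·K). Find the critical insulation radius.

For a sphere r_cr = 2k/h = 2×0.0506/22.9
r_cr = 4.42 mm; since the bare radius (8.2 mm) is above r_cr, any added insulation will reduce heat loss.

r_cr ≈ 4.42 mm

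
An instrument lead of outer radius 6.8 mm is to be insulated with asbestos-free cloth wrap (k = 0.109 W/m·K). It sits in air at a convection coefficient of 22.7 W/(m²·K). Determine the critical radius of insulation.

For a cylinder r_cr = k/h = 0.109/22.7
r_cr = 4.8 mm; since the bare radius (6.8 mm) is above r_cr, any added insulation will reduce heat loss.

r_cr ≈ 4.8 mm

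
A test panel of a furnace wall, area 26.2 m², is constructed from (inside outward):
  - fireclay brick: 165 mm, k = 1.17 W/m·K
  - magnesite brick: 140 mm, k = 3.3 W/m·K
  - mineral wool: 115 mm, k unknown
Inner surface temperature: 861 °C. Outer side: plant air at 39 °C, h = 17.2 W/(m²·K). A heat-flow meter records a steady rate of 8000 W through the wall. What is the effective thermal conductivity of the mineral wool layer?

k ≈ 0.0469 W/(m·K)

Treating each layer as a thermal resistance in series:
R_fireclay brick = L/(kA) = 0.165/(1.17×26.2) = 0.005383 K/W
R_magnesite brick = L/(kA) = 0.14/(3.3×26.2) = 0.001619 K/W
R_outer film = 1/(h_o·A) = 1/(17.2×26.2) = 0.002219 K/W
Sum of known resistances R_other = 0.009221 K/W
Total R = ΔT/Q = 822/8000 = 0.1027 K/W
R_mineral wool = R_total − R_other = 0.09353 K/W
k = L/(R·A) = 0.115/(0.09353×26.2)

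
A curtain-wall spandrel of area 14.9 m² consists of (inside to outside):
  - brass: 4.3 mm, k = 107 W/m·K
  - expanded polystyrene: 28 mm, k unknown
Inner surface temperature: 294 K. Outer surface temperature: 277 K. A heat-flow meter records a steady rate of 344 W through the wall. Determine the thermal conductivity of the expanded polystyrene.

Treating each layer as a thermal resistance in series:
R_brass = L/(kA) = 0.0043/(107×14.9) = 2.697×10^-6 K/W
Sum of known resistances R_other = 2.697×10^-6 K/W
Total R = ΔT/Q = 17/344 = 0.04942 K/W
R_expanded polystyrene = R_total − R_other = 0.04942 K/W
k = L/(R·A) = 0.028/(0.04942×14.9)

k ≈ 0.038 W/(m·K)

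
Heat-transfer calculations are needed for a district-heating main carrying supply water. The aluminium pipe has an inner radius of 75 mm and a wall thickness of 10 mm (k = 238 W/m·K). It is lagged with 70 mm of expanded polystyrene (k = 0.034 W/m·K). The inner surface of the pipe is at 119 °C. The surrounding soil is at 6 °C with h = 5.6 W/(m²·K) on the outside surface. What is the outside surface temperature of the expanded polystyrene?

For a radial system each layer contributes R = ln(r_out/r_in)/(2πkL); films add R = 1/(hA).
R_aluminium pipe wall = ln(85/75)/(2π×238×1) = 8.37×10^-5 K/W
R_expanded polystyrene = ln(155/85)/(2π×0.034×1) = 2.812 K/W
R_outer film = 1/(h_o·2πr_oL) = 1/(5.6×2π×0.155×1) = 0.1834 K/W
R_total = 2.996 K/W
Q = ΔT/R_total = 113/2.996
Q = 37.7 W/m
T_interface = T_inner − Q·ΣR(inner→interface) = 119 − 37.7×2.812

T ≈ 12.9 °C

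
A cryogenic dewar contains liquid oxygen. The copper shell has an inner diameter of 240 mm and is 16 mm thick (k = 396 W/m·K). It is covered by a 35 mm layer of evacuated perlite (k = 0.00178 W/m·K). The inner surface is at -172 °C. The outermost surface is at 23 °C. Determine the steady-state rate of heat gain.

Spherical conduction: R = (1/r_in − 1/r_out)/(4πk) per layer; series-sum.
R_copper shell = (1/0.12 − 1/0.136)/(4π×396) = 1.97×10^-4 K/W
R_evacuated perlite = (1/0.136 − 1/0.171)/(4π×0.00178) = 67.28 K/W
R_total = 67.28 K/W
Q = ΔT/R_total = 195/67.28

Q ≈ 2.9 W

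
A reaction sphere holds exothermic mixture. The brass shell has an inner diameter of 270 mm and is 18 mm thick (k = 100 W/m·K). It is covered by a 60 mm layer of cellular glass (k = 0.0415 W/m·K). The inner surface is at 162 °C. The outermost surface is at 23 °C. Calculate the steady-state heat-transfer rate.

Q ≈ 39.4 W

Radial (spherical) resistances in series:
R_brass shell = (1/0.135 − 1/0.153)/(4π×100) = 6.935×10^-4 K/W
R_cellular glass = (1/0.153 − 1/0.213)/(4π×0.0415) = 3.53 K/W
R_total = 3.531 K/W
Q = ΔT/R_total = 139/3.531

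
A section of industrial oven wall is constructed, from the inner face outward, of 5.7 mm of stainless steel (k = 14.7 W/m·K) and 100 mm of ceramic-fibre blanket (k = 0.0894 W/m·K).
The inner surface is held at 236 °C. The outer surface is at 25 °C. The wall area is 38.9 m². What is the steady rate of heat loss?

Q ≈ 7340 W

Treating each layer as a thermal resistance in series:
R_stainless steel = L/(kA) = 0.0057/(14.7×38.9) = 9.968×10^-6 K/W
R_ceramic-fibre blanket = L/(kA) = 0.1/(0.0894×38.9) = 0.02875 K/W
R_total = 0.02876 K/W
Q = ΔT / R_total = 211 / 0.02876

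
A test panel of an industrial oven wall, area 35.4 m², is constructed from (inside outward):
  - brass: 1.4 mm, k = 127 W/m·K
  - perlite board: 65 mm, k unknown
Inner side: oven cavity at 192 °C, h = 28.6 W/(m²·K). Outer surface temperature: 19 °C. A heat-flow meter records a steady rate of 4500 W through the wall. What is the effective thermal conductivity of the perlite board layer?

Thermal resistances in series:
R_inner film = 1/(h_i·A) = 1/(28.6×35.4) = 9.877×10^-4 K/W
R_brass = L/(kA) = 0.0014/(127×35.4) = 3.114×10^-7 K/W
Sum of known resistances R_other = 9.88×10^-4 K/W
Total R = ΔT/Q = 173/4500 = 0.03844 K/W
R_perlite board = R_total − R_other = 0.03746 K/W
k = L/(R·A) = 0.065/(0.03746×35.4)

k ≈ 0.049 W/(m·K)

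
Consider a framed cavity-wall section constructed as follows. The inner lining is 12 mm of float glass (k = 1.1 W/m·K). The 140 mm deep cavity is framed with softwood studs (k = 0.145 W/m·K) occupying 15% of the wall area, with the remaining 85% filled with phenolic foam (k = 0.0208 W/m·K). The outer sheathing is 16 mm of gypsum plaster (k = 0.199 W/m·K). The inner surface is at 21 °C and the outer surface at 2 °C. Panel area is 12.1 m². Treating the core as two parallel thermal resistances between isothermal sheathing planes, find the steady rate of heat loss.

Q ≈ 63.1 W

Sheathing layers in series; stud and cavity paths in parallel between them.
R_inner = 0.012/(1.1×12.1) = 9.016×10^-4 K/W
R_stud  = 0.14/(0.145×0.15×12.1) = 0.532 K/W
R_cav   = 0.14/(0.0208×0.85×12.1) = 0.6544 K/W
1/R_core = 1/R_stud + 1/R_cav → R_core = 0.2934 K/W
R_outer = 0.016/(0.199×12.1) = 0.006645 K/W
R_total = 0.301 K/W
Q = ΔT/R_total = 19/0.301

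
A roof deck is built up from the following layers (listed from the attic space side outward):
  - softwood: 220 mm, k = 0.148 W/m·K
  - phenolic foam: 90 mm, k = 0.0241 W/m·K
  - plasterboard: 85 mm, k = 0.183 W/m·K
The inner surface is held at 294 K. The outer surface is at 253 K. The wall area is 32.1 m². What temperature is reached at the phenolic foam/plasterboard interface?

T ≈ 256 K

Thermal resistances in series:
R_softwood = L/(kA) = 0.22/(0.148×32.1) = 0.04631 K/W
R_phenolic foam = L/(kA) = 0.09/(0.0241×32.1) = 0.1163 K/W
R_plasterboard = L/(kA) = 0.085/(0.183×32.1) = 0.01447 K/W
R_total = 0.1771 K/W;  Q = ΔT/R_total = 41/0.1771 = 231.5 W
T_interface = T_inner − Q·ΣR(inner→interface) = 294 − 231×0.1626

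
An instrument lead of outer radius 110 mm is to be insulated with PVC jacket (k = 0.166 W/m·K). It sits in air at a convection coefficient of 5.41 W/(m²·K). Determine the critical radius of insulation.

For a cylinder r_cr = k/h = 0.166/5.41
r_cr = 30.7 mm; since the bare radius (110 mm) is above r_cr, any added insulation will reduce heat loss.

r_cr ≈ 30.7 mm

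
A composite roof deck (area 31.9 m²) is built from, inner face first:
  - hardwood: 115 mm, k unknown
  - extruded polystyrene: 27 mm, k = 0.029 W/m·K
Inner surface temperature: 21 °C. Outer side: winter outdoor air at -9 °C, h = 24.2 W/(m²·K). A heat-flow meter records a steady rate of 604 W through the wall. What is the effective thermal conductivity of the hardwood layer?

k ≈ 0.188 W/(m·K)

Model the wall as resistances in series:
R_extruded polystyrene = L/(kA) = 0.027/(0.029×31.9) = 0.02919 K/W
R_outer film = 1/(h_o·A) = 1/(24.2×31.9) = 0.001295 K/W
Sum of known resistances R_other = 0.03048 K/W
Total R = ΔT/Q = 30/604 = 0.04967 K/W
R_hardwood = R_total − R_other = 0.01919 K/W
k = L/(R·A) = 0.115/(0.01919×31.9)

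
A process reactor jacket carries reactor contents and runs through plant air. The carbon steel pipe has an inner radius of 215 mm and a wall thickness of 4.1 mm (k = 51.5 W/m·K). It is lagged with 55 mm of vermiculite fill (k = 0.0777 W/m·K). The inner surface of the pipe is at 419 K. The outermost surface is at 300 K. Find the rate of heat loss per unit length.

For a radial system each layer contributes R = ln(r_out/r_in)/(2πkL); films add R = 1/(hA).
R_carbon steel pipe wall = ln(219.1/215)/(2π×51.5×1) = 5.838×10^-5 K/W
R_vermiculite fill = ln(274.1/219.1)/(2π×0.0777×1) = 0.4588 K/W
R_total = 0.4588 K/W
Q = ΔT/R_total = 119/0.4588

q′ ≈ 259 W/m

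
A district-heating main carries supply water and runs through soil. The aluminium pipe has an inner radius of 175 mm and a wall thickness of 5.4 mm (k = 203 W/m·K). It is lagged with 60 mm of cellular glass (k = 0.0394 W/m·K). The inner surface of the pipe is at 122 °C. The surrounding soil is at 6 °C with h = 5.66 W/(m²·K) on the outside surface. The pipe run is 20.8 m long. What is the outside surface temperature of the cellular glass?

T ≈ 16.6 °C

Cylindrical conduction, so R = ln(r₂/r₁)/(2πkL) per layer, in series:
R_aluminium pipe wall = ln(180.4/175)/(2π×203×20.8) = 1.146×10^-6 K/W
R_cellular glass = ln(240.4/180.4)/(2π×0.0394×20.8) = 0.05576 K/W
R_outer film = 1/(h_o·2πr_oL) = 1/(5.66×2π×0.2404×20.8) = 0.005623 K/W
R_total = 0.06139 K/W
Q = ΔT/R_total = 116/0.06139
Q = 1890 W
T_interface = T_inner − Q·ΣR(inner→interface) = 122 − 1890×0.05576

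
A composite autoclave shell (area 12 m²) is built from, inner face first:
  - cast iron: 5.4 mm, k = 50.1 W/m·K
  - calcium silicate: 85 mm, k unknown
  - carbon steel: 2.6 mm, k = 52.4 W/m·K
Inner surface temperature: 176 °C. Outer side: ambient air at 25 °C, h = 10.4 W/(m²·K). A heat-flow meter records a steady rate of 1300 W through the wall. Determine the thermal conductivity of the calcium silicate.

Model the wall as resistances in series:
R_cast iron = L/(kA) = 0.0054/(50.1×12) = 8.982×10^-6 K/W
R_carbon steel = L/(kA) = 0.0026/(52.4×12) = 4.135×10^-6 K/W
R_outer film = 1/(h_o·A) = 1/(10.4×12) = 0.008013 K/W
Sum of known resistances R_other = 0.008026 K/W
Total R = ΔT/Q = 151/1300 = 0.1162 K/W
R_calcium silicate = R_total − R_other = 0.1081 K/W
k = L/(R·A) = 0.085/(0.1081×12)

k ≈ 0.0655 W/(m·K)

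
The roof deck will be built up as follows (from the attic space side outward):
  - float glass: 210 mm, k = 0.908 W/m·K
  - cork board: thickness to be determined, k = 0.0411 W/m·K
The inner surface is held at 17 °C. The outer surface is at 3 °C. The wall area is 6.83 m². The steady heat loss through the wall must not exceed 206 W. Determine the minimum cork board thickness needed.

L ≈ 9.57 mm

Model the wall as resistances in series:
R_float glass = L/(kA) = 0.21/(0.908×6.83) = 0.03386 K/W
Sum of the known resistances R_other = 0.03386 K/W
Required total resistance R_tot = ΔT/Q_allow = 14/206 = 0.06796 K/W
R_cork board = R_tot − R_other = 0.0341 K/W
L = R·k·A = 0.0341×0.0411×6.83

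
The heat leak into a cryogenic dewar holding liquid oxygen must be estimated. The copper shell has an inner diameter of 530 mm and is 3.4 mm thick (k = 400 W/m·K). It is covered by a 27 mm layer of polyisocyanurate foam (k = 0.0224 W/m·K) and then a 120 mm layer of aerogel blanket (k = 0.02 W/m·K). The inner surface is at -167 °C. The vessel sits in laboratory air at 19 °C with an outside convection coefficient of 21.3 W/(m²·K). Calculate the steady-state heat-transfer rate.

Spherical conduction: R = (1/r_in − 1/r_out)/(4πk) per layer; series-sum.
R_copper shell = (1/0.265 − 1/0.2684)/(4π×400) = 9.51×10^-6 K/W
R_polyisocyanurate foam = (1/0.2684 − 1/0.2954)/(4π×0.0224) = 1.21 K/W
R_aerogel blanket = (1/0.2954 − 1/0.4154)/(4π×0.02) = 3.891 K/W
R_outer film = 1/(h·4πr_o²) = 1/(21.3×4π×0.4154²) = 0.02165 K/W
R_total = 5.122 K/W
Q = ΔT/R_total = 186/5.122

Q ≈ 36.3 W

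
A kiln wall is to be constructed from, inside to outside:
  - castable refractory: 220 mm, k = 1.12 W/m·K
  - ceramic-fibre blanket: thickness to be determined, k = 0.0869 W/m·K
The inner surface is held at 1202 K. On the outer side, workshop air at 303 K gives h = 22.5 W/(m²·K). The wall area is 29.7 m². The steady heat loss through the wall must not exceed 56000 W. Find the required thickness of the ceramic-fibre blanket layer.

L ≈ 20.5 mm

Thermal resistances in series:
R_castable refractory = L/(kA) = 0.22/(1.12×29.7) = 0.006614 K/W
R_outer film = 1/(h_o·A) = 1/(22.5×29.7) = 0.001496 K/W
Sum of the known resistances R_other = 0.00811 K/W
Required total resistance R_tot = ΔT/Q_allow = 899/56000 = 0.01605 K/W
R_ceramic-fibre blanket = R_tot − R_other = 0.007943 K/W
L = R·k·A = 0.007943×0.0869×29.7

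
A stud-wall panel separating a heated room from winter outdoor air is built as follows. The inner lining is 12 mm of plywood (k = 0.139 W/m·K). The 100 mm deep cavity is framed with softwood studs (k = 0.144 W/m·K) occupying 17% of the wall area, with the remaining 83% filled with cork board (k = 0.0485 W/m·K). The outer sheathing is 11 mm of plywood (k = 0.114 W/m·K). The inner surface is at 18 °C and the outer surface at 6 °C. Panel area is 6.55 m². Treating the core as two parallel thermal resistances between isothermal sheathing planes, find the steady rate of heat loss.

Q ≈ 45.5 W

Sheathing layers in series; stud and cavity paths in parallel between them.
R_inner = 0.012/(0.139×6.55) = 0.01318 K/W
R_stud  = 0.1/(0.144×0.17×6.55) = 0.6237 K/W
R_cav   = 0.1/(0.0485×0.83×6.55) = 0.3793 K/W
1/R_core = 1/R_stud + 1/R_cav → R_core = 0.2358 K/W
R_outer = 0.011/(0.114×6.55) = 0.01473 K/W
R_total = 0.2638 K/W
Q = ΔT/R_total = 12/0.2638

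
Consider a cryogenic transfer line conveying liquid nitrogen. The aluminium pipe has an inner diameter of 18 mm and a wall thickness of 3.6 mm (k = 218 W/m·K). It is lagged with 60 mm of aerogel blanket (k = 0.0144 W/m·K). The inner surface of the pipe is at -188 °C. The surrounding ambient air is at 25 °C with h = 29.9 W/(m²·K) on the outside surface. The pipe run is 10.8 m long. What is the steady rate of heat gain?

Q ≈ 118 W

Radial resistances (cylindrical: R_cond = ln(r_o/r_i)/(2πkL), R_conv = 1/(h·2πrL)):
R_aluminium pipe wall = ln(12.6/9)/(2π×218×10.8) = 2.275×10^-5 K/W
R_aerogel blanket = ln(72.6/12.6)/(2π×0.0144×10.8) = 1.792 K/W
R_outer film = 1/(h_o·2πr_oL) = 1/(29.9×2π×0.0726×10.8) = 0.006789 K/W
R_total = 1.799 K/W
Q = ΔT/R_total = 213/1.799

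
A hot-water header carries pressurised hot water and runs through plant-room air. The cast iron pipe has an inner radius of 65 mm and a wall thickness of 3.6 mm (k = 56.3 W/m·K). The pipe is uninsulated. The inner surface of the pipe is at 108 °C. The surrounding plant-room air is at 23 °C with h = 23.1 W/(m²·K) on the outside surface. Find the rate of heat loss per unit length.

Treating each annulus and film as a series resistance:
R_cast iron pipe wall = ln(68.6/65)/(2π×56.3×1) = 1.524×10^-4 K/W
R_outer film = 1/(h_o·2πr_oL) = 1/(23.1×2π×0.0686×1) = 0.1004 K/W
R_total = 0.1006 K/W
Q = ΔT/R_total = 85/0.1006

q′ ≈ 845 W/m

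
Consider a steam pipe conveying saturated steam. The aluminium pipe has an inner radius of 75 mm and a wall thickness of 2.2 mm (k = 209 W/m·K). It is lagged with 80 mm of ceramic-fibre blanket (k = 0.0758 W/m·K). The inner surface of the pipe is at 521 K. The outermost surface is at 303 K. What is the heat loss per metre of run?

q′ ≈ 146 W/m

Radial resistances (cylindrical: R_cond = ln(r_o/r_i)/(2πkL), R_conv = 1/(h·2πrL)):
R_aluminium pipe wall = ln(77.2/75)/(2π×209×1) = 2.202×10^-5 K/W
R_ceramic-fibre blanket = ln(157.2/77.2)/(2π×0.0758×1) = 1.493 K/W
R_total = 1.493 K/W
Q = ΔT/R_total = 218/1.493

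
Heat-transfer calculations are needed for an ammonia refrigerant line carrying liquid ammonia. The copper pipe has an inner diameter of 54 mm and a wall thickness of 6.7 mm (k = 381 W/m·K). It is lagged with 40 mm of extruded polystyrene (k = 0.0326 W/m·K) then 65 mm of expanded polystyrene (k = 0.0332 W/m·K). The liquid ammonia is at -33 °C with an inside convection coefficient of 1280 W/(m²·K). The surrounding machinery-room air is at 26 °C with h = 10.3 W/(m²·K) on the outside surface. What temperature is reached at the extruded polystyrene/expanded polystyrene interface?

Radial resistances (cylindrical: R_cond = ln(r_o/r_i)/(2πkL), R_conv = 1/(h·2πrL)):
R_inner film = 1/(h_i·2πr₁L) = 1/(1280×2π×0.027×1) = 0.004605 K/W
R_copper pipe wall = ln(33.7/27)/(2π×381×1) = 9.259×10^-5 K/W
R_extruded polystyrene = ln(73.7/33.7)/(2π×0.0326×1) = 3.82 K/W
R_expanded polystyrene = ln(138.7/73.7)/(2π×0.0332×1) = 3.031 K/W
R_outer film = 1/(h_o·2πr_oL) = 1/(10.3×2π×0.1387×1) = 0.1114 K/W
R_total = 6.968 K/W
Q = ΔT/R_total = 59/6.968
Q = 8.47 W/m
T_interface = T_inner + Q·ΣR(inner→interface) = -33 + 8.47×3.825

T ≈ -0.611 °C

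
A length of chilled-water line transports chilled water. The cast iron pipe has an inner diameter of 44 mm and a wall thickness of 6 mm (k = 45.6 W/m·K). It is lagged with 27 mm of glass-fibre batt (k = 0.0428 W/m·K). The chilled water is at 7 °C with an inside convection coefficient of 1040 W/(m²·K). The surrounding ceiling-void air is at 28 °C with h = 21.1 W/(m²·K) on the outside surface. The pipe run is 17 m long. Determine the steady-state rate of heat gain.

Q ≈ 134 W

Radial resistances (cylindrical: R_cond = ln(r_o/r_i)/(2πkL), R_conv = 1/(h·2πrL)):
R_inner film = 1/(h_i·2πr₁L) = 1/(1040×2π×0.022×17) = 4.092×10^-4 K/W
R_cast iron pipe wall = ln(28/22)/(2π×45.6×17) = 4.951×10^-5 K/W
R_glass-fibre batt = ln(55/28)/(2π×0.0428×17) = 0.1477 K/W
R_outer film = 1/(h_o·2πr_oL) = 1/(21.1×2π×0.055×17) = 0.008067 K/W
R_total = 0.1562 K/W
Q = ΔT/R_total = 21/0.1562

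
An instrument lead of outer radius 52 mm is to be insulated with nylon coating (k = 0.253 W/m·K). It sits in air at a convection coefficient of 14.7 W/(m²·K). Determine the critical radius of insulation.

r_cr ≈ 17.2 mm

For a cylinder r_cr = k/h = 0.253/14.7
r_cr = 17.2 mm; since the bare radius (52 mm) is above r_cr, any added insulation will reduce heat loss.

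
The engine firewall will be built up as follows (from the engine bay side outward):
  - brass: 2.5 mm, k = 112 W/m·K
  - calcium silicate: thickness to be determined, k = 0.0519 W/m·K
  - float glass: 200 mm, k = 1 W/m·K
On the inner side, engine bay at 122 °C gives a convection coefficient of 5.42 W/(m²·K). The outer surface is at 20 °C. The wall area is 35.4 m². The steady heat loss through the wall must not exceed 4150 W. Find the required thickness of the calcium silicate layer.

L ≈ 25.2 mm

Using the resistance-network approach (series):
R_inner film = 1/(h_i·A) = 1/(5.42×35.4) = 0.005212 K/W
R_brass = L/(kA) = 0.0025/(112×35.4) = 6.305×10^-7 K/W
R_float glass = L/(kA) = 0.2/(1×35.4) = 0.00565 K/W
Sum of the known resistances R_other = 0.01086 K/W
Required total resistance R_tot = ΔT/Q_allow = 102/4150 = 0.02458 K/W
R_calcium silicate = R_tot − R_other = 0.01372 K/W
L = R·k·A = 0.01372×0.0519×35.4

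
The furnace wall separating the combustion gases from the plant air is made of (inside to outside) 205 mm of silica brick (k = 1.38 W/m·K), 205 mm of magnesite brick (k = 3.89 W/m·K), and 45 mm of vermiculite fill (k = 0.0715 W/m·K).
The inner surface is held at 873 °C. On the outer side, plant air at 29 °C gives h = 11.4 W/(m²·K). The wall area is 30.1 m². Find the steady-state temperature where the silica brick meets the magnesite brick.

T ≈ 736 °C

Using the resistance-network approach (series):
R_silica brick = L/(kA) = 0.205/(1.38×30.1) = 0.004935 K/W
R_magnesite brick = L/(kA) = 0.205/(3.89×30.1) = 0.001751 K/W
R_vermiculite fill = L/(kA) = 0.045/(0.0715×30.1) = 0.02091 K/W
R_outer film = 1/(h_o·A) = 1/(11.4×30.1) = 0.002914 K/W
R_total = 0.03051 K/W;  Q = ΔT/R_total = 844/0.03051 = 27660 W
T_interface = T_inner − Q·ΣR(inner→interface) = 873 − 27700×0.004935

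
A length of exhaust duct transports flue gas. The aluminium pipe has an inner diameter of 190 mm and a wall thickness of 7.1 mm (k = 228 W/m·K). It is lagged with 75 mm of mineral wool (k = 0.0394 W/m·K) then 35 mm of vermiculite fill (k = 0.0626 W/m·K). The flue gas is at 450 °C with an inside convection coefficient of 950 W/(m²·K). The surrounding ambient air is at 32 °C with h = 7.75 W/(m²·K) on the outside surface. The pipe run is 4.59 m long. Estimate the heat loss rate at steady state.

Q ≈ 690 W

Per-layer cylindrical resistances, series-summed:
R_inner film = 1/(h_i·2πr₁L) = 1/(950×2π×0.095×4.59) = 3.842×10^-4 K/W
R_aluminium pipe wall = ln(102.1/95)/(2π×228×4.59) = 1.096×10^-5 K/W
R_mineral wool = ln(177.1/102.1)/(2π×0.0394×4.59) = 0.4847 K/W
R_vermiculite fill = ln(212.1/177.1)/(2π×0.0626×4.59) = 0.09989 K/W
R_outer film = 1/(h_o·2πr_oL) = 1/(7.75×2π×0.2121×4.59) = 0.02109 K/W
R_total = 0.6061 K/W
Q = ΔT/R_total = 418/0.6061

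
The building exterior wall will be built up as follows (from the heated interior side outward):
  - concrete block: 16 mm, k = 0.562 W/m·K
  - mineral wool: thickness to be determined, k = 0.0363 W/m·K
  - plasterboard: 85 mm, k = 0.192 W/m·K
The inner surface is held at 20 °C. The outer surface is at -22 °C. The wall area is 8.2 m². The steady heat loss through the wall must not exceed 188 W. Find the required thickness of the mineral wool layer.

Treating each layer as a thermal resistance in series:
R_concrete block = L/(kA) = 0.016/(0.562×8.2) = 0.003472 K/W
R_plasterboard = L/(kA) = 0.085/(0.192×8.2) = 0.05399 K/W
Sum of the known resistances R_other = 0.05746 K/W
Required total resistance R_tot = ΔT/Q_allow = 42/188 = 0.2234 K/W
R_mineral wool = R_tot − R_other = 0.1659 K/W
L = R·k·A = 0.1659×0.0363×8.2

L ≈ 49.4 mm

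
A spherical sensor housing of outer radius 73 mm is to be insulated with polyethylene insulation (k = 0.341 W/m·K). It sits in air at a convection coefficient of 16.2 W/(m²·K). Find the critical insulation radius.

r_cr ≈ 42.1 mm

For a sphere r_cr = 2k/h = 2×0.341/16.2
r_cr = 42.1 mm; since the bare radius (73 mm) is above r_cr, any added insulation will reduce heat loss.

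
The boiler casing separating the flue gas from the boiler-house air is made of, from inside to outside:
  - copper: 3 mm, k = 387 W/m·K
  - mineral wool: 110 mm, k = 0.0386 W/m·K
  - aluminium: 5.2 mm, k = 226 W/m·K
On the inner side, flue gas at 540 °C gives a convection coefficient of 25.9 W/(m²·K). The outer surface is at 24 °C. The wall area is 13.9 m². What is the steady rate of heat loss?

Q ≈ 2480 W

Series thermal resistances:
R_inner film = 1/(h_i·A) = 1/(25.9×13.9) = 0.002778 K/W
R_copper = L/(kA) = 0.003/(387×13.9) = 5.577×10^-7 K/W
R_mineral wool = L/(kA) = 0.11/(0.0386×13.9) = 0.205 K/W
R_aluminium = L/(kA) = 0.0052/(226×13.9) = 1.655×10^-6 K/W
R_total = 0.2078 K/W
Q = ΔT / R_total = 516 / 0.2078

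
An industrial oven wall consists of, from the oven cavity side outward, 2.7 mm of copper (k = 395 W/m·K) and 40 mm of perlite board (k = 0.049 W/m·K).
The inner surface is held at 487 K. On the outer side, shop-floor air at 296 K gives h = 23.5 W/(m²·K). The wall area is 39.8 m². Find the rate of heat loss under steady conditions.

Series thermal resistances:
R_copper = L/(kA) = 0.0027/(395×39.8) = 1.717×10^-7 K/W
R_perlite board = L/(kA) = 0.04/(0.049×39.8) = 0.02051 K/W
R_outer film = 1/(h_o·A) = 1/(23.5×39.8) = 0.001069 K/W
R_total = 0.02158 K/W
Q = ΔT / R_total = 191 / 0.02158

Q ≈ 8850 W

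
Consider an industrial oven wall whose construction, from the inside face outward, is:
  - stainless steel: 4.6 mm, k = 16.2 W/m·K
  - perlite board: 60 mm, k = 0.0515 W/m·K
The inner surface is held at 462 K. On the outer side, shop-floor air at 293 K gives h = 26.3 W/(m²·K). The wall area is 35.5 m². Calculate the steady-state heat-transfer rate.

Q ≈ 4990 W

Treating each layer as a thermal resistance in series:
R_stainless steel = L/(kA) = 0.0046/(16.2×35.5) = 7.999×10^-6 K/W
R_perlite board = L/(kA) = 0.06/(0.0515×35.5) = 0.03282 K/W
R_outer film = 1/(h_o·A) = 1/(26.3×35.5) = 0.001071 K/W
R_total = 0.0339 K/W
Q = ΔT / R_total = 169 / 0.0339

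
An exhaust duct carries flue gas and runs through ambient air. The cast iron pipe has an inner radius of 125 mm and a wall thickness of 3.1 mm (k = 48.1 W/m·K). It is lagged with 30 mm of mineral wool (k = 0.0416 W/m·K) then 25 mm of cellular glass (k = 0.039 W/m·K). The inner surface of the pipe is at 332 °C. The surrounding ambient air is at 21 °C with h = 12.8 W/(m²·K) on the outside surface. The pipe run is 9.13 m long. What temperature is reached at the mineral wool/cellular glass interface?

T ≈ 162 °C

Treating each annulus and film as a series resistance:
R_cast iron pipe wall = ln(128.1/125)/(2π×48.1×9.13) = 8.878×10^-6 K/W
R_mineral wool = ln(158.1/128.1)/(2π×0.0416×9.13) = 0.08817 K/W
R_cellular glass = ln(183.1/158.1)/(2π×0.039×9.13) = 0.06562 K/W
R_outer film = 1/(h_o·2πr_oL) = 1/(12.8×2π×0.1831×9.13) = 0.007438 K/W
R_total = 0.1612 K/W
Q = ΔT/R_total = 311/0.1612
Q = 1930 W
T_interface = T_inner − Q·ΣR(inner→interface) = 332 − 1930×0.08818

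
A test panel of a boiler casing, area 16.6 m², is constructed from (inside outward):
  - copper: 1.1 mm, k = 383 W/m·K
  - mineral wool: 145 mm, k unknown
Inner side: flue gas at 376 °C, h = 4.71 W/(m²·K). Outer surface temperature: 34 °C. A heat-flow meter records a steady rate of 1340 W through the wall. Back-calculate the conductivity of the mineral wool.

k ≈ 0.036 W/(m·K)

Using the resistance-network approach (series):
R_inner film = 1/(h_i·A) = 1/(4.71×16.6) = 0.01279 K/W
R_copper = L/(kA) = 0.0011/(383×16.6) = 1.73×10^-7 K/W
Sum of known resistances R_other = 0.01279 K/W
Total R = ΔT/Q = 342/1340 = 0.2552 K/W
R_mineral wool = R_total − R_other = 0.2424 K/W
k = L/(R·A) = 0.145/(0.2424×16.6)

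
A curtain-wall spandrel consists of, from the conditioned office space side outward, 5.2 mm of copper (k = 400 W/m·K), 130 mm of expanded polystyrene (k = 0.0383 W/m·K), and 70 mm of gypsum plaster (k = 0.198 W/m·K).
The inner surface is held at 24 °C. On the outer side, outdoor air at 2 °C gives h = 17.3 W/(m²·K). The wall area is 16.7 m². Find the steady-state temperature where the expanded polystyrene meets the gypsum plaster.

Treating each layer as a thermal resistance in series:
R_copper = L/(kA) = 0.0052/(400×16.7) = 7.784×10^-7 K/W
R_expanded polystyrene = L/(kA) = 0.13/(0.0383×16.7) = 0.2032 K/W
R_gypsum plaster = L/(kA) = 0.07/(0.198×16.7) = 0.02117 K/W
R_outer film = 1/(h_o·A) = 1/(17.3×16.7) = 0.003461 K/W
R_total = 0.2279 K/W;  Q = ΔT/R_total = 22/0.2279 = 96.54 W
T_interface = T_inner − Q·ΣR(inner→interface) = 24 − 96.5×0.2032

T ≈ 4.38 °C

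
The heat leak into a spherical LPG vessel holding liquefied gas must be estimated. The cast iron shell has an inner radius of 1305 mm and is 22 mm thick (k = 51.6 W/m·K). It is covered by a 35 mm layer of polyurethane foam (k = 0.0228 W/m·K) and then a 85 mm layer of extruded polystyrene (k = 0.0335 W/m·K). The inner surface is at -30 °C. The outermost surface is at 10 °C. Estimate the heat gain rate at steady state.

Q ≈ 235 W

For a spherical shell R = (1/r₁ − 1/r₂)/(4πk); film R = 1/(h·4πr²). In series:
R_cast iron shell = (1/1.305 − 1/1.327)/(4π×51.6) = 1.959×10^-5 K/W
R_polyurethane foam = (1/1.327 − 1/1.362)/(4π×0.0228) = 0.06759 K/W
R_extruded polystyrene = (1/1.362 − 1/1.447)/(4π×0.0335) = 0.1025 K/W
R_total = 0.1701 K/W
Q = ΔT/R_total = 40/0.1701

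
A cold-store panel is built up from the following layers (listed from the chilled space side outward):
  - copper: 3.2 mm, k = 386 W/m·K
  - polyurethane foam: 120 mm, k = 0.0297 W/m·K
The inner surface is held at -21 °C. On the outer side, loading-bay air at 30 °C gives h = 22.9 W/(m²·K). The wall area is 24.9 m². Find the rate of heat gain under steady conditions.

Thermal resistances in series:
R_copper = L/(kA) = 0.0032/(386×24.9) = 3.329×10^-7 K/W
R_polyurethane foam = L/(kA) = 0.12/(0.0297×24.9) = 0.1623 K/W
R_outer film = 1/(h_o·A) = 1/(22.9×24.9) = 0.001754 K/W
R_total = 0.164 K/W
Q = ΔT / R_total = 51 / 0.164

Q ≈ 311 W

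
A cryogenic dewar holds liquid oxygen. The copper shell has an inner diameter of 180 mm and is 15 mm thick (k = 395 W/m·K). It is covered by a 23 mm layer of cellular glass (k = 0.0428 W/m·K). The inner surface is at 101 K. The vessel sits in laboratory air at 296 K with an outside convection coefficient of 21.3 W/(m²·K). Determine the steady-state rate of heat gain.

Q ≈ 57.2 W

Spherical conduction: R = (1/r_in − 1/r_out)/(4πk) per layer; series-sum.
R_copper shell = (1/0.09 − 1/0.105)/(4π×395) = 3.198×10^-4 K/W
R_cellular glass = (1/0.105 − 1/0.128)/(4π×0.0428) = 3.182 K/W
R_outer film = 1/(h·4πr_o²) = 1/(21.3×4π×0.128²) = 0.228 K/W
R_total = 3.41 K/W
Q = ΔT/R_total = 195/3.41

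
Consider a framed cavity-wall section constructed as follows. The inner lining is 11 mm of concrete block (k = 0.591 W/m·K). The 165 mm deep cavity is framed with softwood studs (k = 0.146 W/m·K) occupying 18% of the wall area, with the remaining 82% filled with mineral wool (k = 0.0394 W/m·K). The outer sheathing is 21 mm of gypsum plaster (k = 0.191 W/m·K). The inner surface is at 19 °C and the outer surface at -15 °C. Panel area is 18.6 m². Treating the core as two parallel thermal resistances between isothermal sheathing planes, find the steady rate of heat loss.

Sheathing layers in series; stud and cavity paths in parallel between them.
R_inner = 0.011/(0.591×18.6) = 0.001001 K/W
R_stud  = 0.165/(0.146×0.18×18.6) = 0.3376 K/W
R_cav   = 0.165/(0.0394×0.82×18.6) = 0.2746 K/W
1/R_core = 1/R_stud + 1/R_cav → R_core = 0.1514 K/W
R_outer = 0.021/(0.191×18.6) = 0.005911 K/W
R_total = 0.1583 K/W
Q = ΔT/R_total = 34/0.1583

Q ≈ 215 W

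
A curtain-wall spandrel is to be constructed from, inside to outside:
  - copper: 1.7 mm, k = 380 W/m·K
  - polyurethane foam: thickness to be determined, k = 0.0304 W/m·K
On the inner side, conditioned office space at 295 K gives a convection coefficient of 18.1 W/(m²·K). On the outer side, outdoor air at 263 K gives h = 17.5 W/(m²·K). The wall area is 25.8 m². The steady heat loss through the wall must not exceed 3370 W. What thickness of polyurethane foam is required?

L ≈ 4.03 mm

Model the wall as resistances in series:
R_inner film = 1/(h_i·A) = 1/(18.1×25.8) = 0.002141 K/W
R_copper = L/(kA) = 0.0017/(380×25.8) = 1.734×10^-7 K/W
R_outer film = 1/(h_o·A) = 1/(17.5×25.8) = 0.002215 K/W
Sum of the known resistances R_other = 0.004356 K/W
Required total resistance R_tot = ΔT/Q_allow = 32/3370 = 0.009496 K/W
R_polyurethane foam = R_tot − R_other = 0.005139 K/W
L = R·k·A = 0.005139×0.0304×25.8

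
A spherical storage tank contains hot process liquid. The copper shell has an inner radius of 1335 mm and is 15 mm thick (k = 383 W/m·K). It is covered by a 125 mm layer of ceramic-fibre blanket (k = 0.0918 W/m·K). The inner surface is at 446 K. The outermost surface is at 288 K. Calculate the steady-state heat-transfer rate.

For a spherical shell R = (1/r₁ − 1/r₂)/(4πk); film R = 1/(h·4πr²). In series:
R_copper shell = (1/1.335 − 1/1.35)/(4π×383) = 1.729×10^-6 K/W
R_ceramic-fibre blanket = (1/1.35 − 1/1.475)/(4π×0.0918) = 0.05442 K/W
R_total = 0.05442 K/W
Q = ΔT/R_total = 158/0.05442

Q ≈ 2900 W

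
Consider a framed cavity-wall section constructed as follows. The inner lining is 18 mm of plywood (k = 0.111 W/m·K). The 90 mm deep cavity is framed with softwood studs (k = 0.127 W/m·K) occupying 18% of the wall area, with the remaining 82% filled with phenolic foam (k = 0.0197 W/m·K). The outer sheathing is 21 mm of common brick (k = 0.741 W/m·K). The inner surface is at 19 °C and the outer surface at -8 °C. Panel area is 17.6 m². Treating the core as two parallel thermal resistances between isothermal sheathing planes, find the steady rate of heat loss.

Q ≈ 190 W

Sheathing layers in series; stud and cavity paths in parallel between them.
R_inner = 0.018/(0.111×17.6) = 0.009214 K/W
R_stud  = 0.09/(0.127×0.18×17.6) = 0.2237 K/W
R_cav   = 0.09/(0.0197×0.82×17.6) = 0.3166 K/W
1/R_core = 1/R_stud + 1/R_cav → R_core = 0.1311 K/W
R_outer = 0.021/(0.741×17.6) = 0.00161 K/W
R_total = 0.1419 K/W
Q = ΔT/R_total = 27/0.1419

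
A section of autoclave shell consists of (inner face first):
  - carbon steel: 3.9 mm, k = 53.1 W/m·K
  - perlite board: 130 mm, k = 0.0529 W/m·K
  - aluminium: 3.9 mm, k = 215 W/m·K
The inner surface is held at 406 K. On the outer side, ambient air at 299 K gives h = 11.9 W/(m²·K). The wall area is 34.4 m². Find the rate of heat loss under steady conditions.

Model the wall as resistances in series:
R_carbon steel = L/(kA) = 0.0039/(53.1×34.4) = 2.135×10^-6 K/W
R_perlite board = L/(kA) = 0.13/(0.0529×34.4) = 0.07144 K/W
R_aluminium = L/(kA) = 0.0039/(215×34.4) = 5.273×10^-7 K/W
R_outer film = 1/(h_o·A) = 1/(11.9×34.4) = 0.002443 K/W
R_total = 0.07388 K/W
Q = ΔT / R_total = 107 / 0.07388

Q ≈ 1450 W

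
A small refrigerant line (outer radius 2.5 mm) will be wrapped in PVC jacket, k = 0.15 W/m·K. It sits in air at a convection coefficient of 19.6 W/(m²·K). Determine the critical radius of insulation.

For a cylinder r_cr = k/h = 0.15/19.6
r_cr = 7.65 mm; since the bare radius (2.5 mm) is below r_cr, adding a thin layer of insulation will *increase* heat loss.

r_cr ≈ 7.65 mm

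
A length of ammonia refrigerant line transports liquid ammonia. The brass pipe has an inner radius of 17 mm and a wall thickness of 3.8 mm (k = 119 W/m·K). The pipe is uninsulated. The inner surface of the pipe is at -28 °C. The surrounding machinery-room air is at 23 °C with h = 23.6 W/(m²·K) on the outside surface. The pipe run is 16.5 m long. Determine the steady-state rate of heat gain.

Q ≈ 2590 W

Per-layer cylindrical resistances, series-summed:
R_brass pipe wall = ln(20.8/17)/(2π×119×16.5) = 1.635×10^-5 K/W
R_outer film = 1/(h_o·2πr_oL) = 1/(23.6×2π×0.0208×16.5) = 0.01965 K/W
R_total = 0.01967 K/W
Q = ΔT/R_total = 51/0.01967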